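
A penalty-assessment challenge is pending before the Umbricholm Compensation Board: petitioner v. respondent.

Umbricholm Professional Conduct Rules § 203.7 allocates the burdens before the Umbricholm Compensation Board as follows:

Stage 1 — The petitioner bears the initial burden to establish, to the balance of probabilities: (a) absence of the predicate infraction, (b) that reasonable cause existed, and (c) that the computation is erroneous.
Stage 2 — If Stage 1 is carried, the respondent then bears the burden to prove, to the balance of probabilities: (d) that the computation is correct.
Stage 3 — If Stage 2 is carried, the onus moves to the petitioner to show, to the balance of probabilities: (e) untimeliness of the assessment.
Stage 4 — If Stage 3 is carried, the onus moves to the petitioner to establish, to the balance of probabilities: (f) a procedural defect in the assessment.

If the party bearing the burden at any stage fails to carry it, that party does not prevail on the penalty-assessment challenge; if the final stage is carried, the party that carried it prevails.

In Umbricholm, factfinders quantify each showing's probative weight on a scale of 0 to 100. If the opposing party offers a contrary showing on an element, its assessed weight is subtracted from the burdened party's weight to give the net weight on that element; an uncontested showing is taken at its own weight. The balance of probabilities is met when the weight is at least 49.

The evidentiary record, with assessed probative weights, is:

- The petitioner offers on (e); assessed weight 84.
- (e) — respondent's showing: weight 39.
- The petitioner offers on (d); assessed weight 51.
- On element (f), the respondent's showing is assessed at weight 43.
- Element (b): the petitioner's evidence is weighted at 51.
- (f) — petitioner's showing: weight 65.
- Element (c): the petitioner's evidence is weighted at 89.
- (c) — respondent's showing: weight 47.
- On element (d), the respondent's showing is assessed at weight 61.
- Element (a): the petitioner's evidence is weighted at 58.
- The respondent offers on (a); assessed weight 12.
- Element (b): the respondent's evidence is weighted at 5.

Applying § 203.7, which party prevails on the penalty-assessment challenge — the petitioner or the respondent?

respondent

Stage 1 — burden on petitioner; standard: the balance of probabilities (weight is at least 49).
    (a): 58 − 12 = 46 < 49 [not met]
    (b): 51 − 5 = 46 < 49 [not met]
    (c): 89 − 47 = 42 < 49 [not met]
  Not every element is met, so the petitioner fails to carry Stage 1.
So the respondent prevails.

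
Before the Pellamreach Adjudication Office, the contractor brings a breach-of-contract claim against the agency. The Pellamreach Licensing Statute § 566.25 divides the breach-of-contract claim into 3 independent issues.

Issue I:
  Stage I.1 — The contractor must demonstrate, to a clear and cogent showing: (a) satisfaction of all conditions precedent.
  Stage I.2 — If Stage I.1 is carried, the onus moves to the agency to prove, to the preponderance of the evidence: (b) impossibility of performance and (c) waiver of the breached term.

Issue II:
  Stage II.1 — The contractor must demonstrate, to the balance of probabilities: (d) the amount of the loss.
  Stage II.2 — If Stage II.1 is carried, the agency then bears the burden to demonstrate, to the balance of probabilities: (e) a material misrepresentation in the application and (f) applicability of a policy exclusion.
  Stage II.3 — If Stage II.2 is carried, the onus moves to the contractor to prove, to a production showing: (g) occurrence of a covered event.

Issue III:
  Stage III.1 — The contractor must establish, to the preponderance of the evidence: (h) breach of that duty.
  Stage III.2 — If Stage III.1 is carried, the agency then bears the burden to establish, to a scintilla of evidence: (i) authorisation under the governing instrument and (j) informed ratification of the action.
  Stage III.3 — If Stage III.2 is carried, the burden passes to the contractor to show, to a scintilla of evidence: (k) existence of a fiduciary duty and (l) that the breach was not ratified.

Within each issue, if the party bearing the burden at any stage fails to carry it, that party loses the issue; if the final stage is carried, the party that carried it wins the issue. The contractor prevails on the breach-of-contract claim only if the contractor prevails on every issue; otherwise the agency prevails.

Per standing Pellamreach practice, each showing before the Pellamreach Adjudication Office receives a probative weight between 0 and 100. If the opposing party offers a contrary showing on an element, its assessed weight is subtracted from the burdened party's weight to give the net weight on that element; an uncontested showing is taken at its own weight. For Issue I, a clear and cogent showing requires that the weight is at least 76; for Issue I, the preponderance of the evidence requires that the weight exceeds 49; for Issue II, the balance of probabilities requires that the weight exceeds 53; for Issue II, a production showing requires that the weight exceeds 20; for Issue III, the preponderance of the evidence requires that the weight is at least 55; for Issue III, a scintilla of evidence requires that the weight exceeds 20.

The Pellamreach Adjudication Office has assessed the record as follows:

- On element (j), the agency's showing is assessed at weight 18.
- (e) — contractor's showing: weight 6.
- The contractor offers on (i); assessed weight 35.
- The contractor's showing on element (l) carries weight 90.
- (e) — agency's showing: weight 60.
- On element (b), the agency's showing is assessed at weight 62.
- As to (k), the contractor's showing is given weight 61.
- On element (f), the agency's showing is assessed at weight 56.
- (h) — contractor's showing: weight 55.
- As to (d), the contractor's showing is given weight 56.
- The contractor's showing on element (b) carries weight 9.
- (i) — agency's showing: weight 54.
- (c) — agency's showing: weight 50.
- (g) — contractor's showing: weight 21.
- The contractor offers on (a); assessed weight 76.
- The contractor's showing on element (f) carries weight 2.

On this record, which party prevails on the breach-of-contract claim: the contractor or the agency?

agency

— Issue I —
Stage I.1 — burden on contractor; standard: a clear and cogent showing (weight is at least 76).
    (a): 76 ≥ 76 [met]
  Stage I.1 is satisfied; the onus moves to the agency.
Stage I.2 — burden on agency; standard: the preponderance of the evidence (weight exceeds 49).
    (b): 62 − 9 = 53 > 49 [met]
    (c): 50 > 49 [met]
  All elements met at the final stage.
With every stage satisfied, the agency prevails on this issue.
— Issue II —
At Stage II.1 the contractor must meet the balance of probabilities (weight exceeds 53): on (d) the weight is 56, > 53, so (d) meets the standard.
  Stage II.1 carried; the burden shifts to the agency.
At Stage II.2 the agency must meet the balance of probabilities (weight exceeds 53): on (e) the weight is 60 less the opposing 6 gives net 54, which does exceed 53, so (e) meets the standard; on (f) the weight is 56 less the opposing 2 gives net 54, > 53, so (f) meets the standard.
  Stage II.2 carried; the burden shifts to the contractor.
At Stage II.3 the contractor must meet a production showing (weight exceeds 20): on (g) the weight is 21, > 20, so (g) meets the standard.
  Stage II.3 carried; the final stage is satisfied.
All stages carried — the contractor prevails on this issue.
— Issue III —
Stage III.1 (contractor, the preponderance of the evidence, weight is at least 55): (h) 55 ≥ 55 — meets.
  Stage III.1 is satisfied; the onus moves to the agency.
Stage III.2 (agency, a scintilla of evidence, weight exceeds 20): (i) net 54−35=19 ≤ 20 — fails; (j) 18 ≤ 20 — fails.
  Stage III.2 not carried; the agency fails its burden.
The analysis ends at Stage III.2; the contractor prevails on this issue.
Per-issue: Issue I → agency; Issue II → contractor; Issue III → contractor. The contractor must prevail on every issue; overall, the agency prevails.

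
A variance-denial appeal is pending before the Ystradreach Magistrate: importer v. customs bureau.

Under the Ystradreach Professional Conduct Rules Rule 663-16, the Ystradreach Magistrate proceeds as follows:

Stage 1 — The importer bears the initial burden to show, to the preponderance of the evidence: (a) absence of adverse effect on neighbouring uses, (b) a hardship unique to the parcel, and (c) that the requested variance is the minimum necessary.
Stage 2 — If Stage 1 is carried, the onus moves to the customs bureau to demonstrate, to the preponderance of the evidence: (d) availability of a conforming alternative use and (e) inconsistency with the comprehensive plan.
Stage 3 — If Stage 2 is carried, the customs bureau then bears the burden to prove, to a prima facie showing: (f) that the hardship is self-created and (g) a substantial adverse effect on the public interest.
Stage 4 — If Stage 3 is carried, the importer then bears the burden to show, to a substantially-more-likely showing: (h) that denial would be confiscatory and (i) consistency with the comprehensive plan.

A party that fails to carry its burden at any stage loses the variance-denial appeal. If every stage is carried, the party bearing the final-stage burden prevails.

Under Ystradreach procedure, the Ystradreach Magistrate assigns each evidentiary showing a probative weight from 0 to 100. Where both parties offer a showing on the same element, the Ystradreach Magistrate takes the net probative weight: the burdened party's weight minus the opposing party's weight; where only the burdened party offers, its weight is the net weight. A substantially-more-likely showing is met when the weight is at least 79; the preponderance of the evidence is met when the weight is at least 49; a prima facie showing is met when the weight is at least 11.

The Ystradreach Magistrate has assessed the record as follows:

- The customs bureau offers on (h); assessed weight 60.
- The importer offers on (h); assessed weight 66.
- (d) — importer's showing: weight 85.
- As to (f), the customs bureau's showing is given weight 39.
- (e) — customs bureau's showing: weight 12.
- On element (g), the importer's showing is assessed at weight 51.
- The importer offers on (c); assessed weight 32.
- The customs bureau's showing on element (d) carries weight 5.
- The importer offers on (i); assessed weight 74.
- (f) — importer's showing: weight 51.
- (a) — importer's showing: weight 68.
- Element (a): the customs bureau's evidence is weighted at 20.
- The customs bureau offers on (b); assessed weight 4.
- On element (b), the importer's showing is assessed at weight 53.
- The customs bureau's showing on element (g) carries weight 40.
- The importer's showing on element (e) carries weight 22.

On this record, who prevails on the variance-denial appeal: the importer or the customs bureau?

customs bureau

Stage 1 — burden on importer; standard: the preponderance of the evidence (weight is at least 49).
    (a): 68 − 20 = 48 < 49 [not met]
    (b): 53 − 4 = 49 ≥ 49 [met]
    (c): 32 < 49 [not met]
  The importer does not carry Stage 1.
So the customs bureau prevails.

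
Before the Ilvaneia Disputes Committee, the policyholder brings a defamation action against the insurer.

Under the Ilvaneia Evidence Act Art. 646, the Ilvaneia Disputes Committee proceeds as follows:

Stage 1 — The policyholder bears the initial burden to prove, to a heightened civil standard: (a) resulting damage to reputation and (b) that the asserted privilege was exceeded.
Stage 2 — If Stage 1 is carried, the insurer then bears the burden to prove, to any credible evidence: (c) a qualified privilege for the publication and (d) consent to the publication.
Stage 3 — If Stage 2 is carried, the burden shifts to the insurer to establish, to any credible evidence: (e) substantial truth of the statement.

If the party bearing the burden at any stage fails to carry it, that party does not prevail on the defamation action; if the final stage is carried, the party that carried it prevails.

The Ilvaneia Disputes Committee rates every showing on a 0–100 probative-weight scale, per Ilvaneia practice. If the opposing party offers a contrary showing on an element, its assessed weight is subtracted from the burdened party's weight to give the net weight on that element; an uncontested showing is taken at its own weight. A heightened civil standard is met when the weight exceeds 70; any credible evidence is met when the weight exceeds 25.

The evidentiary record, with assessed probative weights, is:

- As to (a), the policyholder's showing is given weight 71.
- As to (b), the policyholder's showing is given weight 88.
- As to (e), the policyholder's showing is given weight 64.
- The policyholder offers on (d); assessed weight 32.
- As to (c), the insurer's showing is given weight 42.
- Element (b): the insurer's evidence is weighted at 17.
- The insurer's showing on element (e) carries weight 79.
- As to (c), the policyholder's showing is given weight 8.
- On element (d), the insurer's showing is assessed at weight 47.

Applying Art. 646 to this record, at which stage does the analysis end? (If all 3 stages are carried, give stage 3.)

stage 2

Stage 1 — burden on policyholder; standard: a heightened civil standard (weight exceeds 70).
    (a): 71 > 70 [met]
    (b): 88 − 17 = 71 > 70 [met]
  The policyholder carries Stage 1; the insurer now bears the burden.
Stage 2 — burden on insurer; standard: any credible evidence (weight exceeds 25).
    (c): 42 − 8 = 34 > 25 [met]
    (d): 47 − 32 = 15 ≤ 25 [not met]
  Not every element is met, so the insurer fails to carry Stage 2.
The analysis ends at Stage 2; the policyholder prevails.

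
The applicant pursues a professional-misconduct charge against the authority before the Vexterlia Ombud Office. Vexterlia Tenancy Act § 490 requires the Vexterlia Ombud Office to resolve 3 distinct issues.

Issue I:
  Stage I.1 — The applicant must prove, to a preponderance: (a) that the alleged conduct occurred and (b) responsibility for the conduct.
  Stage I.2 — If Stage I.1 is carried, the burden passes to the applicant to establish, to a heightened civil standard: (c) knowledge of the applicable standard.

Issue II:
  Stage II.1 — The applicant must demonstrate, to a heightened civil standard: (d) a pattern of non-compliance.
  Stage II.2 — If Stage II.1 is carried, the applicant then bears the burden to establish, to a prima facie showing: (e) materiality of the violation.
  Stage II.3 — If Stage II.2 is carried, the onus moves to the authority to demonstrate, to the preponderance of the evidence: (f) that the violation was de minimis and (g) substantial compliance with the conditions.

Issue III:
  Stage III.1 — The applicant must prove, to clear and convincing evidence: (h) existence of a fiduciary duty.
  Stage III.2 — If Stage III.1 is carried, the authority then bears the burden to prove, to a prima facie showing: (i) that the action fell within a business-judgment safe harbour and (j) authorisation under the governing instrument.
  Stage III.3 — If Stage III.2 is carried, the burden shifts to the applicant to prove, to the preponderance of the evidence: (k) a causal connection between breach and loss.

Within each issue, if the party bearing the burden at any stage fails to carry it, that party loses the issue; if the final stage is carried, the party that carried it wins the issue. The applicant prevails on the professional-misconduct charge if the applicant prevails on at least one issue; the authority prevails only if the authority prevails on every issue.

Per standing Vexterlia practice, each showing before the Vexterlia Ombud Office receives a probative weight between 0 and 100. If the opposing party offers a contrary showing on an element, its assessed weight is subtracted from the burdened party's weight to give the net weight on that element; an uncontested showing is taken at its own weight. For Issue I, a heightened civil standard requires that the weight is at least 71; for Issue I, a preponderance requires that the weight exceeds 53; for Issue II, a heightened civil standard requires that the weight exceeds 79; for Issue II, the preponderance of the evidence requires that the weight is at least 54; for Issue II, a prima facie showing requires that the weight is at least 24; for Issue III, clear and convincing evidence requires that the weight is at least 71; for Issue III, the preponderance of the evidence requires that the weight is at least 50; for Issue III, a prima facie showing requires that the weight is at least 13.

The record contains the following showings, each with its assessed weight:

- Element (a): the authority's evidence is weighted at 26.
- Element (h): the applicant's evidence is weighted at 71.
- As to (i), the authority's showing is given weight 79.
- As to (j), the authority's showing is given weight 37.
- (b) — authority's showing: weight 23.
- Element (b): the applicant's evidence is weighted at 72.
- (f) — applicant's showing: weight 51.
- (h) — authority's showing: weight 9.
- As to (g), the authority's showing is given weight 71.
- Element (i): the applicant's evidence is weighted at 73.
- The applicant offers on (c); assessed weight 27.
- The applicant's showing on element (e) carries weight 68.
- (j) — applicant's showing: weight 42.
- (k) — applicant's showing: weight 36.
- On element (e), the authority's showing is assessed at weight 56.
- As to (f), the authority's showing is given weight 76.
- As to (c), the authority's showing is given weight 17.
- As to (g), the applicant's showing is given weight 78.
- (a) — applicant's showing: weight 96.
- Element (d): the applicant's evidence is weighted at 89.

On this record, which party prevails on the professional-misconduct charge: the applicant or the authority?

— Issue I —
Stage I.1 — burden on applicant; standard: a preponderance (weight exceeds 53).
    (a): 96 − 26 = 70 > 53 [met]
    (b): 72 − 23 = 49 ≤ 53 [not met]
  Stage I.1 not carried; the applicant fails its burden.
So the authority prevails on this issue.
— Issue II —
Stage II.1 (applicant, a heightened civil standard, weight exceeds 79): (d) 89 > 79 — meets.
  Stage II.1 carried; the burden remains with the applicant.
Stage II.2 (applicant, a prima facie showing, weight is at least 24): (e) net 68−56=12 < 24 — fails.
  Stage II.2 not carried; the applicant fails its burden.
So the authority prevails on this issue.
— Issue III —
Stage III.1 (applicant, clear and convincing evidence, weight is at least 71): (h) net 71−9=62 < 71 — fails.
  The applicant does not carry Stage III.1.
So the authority prevails on this issue.
Per-issue: Issue I → authority; Issue II → authority; Issue III → authority. The applicant must prevail on at least one issue; overall, the authority prevails.

authority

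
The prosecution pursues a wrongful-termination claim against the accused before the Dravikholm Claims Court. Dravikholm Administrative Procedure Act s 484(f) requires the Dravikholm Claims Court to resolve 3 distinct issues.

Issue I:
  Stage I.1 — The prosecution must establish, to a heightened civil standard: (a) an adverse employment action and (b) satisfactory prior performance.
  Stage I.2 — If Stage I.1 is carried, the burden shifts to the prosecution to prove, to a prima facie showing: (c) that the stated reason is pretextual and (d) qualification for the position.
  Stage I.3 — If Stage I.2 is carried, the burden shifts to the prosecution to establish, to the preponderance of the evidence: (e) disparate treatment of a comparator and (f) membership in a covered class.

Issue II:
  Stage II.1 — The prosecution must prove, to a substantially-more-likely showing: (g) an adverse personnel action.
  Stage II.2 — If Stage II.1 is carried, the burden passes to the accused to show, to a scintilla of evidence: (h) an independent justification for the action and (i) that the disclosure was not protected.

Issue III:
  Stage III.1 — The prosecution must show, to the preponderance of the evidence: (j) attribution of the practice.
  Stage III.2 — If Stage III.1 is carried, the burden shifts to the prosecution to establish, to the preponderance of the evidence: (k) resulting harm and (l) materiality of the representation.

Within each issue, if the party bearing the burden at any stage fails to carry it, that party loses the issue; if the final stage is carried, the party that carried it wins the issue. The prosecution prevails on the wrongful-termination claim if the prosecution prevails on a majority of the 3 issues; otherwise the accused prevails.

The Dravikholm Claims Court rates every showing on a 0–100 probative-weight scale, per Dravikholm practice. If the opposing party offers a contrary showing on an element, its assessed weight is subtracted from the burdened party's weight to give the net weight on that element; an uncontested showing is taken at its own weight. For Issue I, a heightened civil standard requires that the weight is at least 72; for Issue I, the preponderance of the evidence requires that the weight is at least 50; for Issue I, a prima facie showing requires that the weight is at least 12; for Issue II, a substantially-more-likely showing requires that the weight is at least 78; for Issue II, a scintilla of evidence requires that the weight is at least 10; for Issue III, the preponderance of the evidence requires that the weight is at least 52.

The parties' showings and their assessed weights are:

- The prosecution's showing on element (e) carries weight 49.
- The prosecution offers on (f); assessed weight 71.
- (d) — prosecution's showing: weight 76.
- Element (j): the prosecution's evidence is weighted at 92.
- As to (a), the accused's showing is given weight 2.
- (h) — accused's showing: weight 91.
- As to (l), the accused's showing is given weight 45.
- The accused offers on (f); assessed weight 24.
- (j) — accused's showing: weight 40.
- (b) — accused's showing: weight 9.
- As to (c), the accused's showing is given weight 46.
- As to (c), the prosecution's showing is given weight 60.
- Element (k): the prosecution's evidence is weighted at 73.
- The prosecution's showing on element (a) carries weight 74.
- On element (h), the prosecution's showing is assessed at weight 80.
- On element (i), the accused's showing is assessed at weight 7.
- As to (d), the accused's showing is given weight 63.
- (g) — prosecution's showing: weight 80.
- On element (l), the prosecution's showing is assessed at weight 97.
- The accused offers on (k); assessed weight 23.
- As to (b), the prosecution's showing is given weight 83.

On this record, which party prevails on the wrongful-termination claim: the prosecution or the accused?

accused

— Issue I —
Stage I.1 (prosecution, a heightened civil standard, weight is at least 72): (a) net 74−2=72 ≥ 72 — meets; (b) net 83−9=74 ≥ 72 — meets.
  All elements met. The prosecution retains the burden for Stage I.2.
Stage I.2 (prosecution, a prima facie showing, weight is at least 12): (c) net 60−46=14 ≥ 12 — meets; (d) net 76−63=13 ≥ 12 — meets.
  Stage I.2 is satisfied; the prosecution continues to bear the burden.
Stage I.3 (prosecution, the preponderance of the evidence, weight is at least 50): (e) 49 < 50 — fails; (f) net 71−24=47 < 50 — fails.
  The prosecution does not carry Stage I.3.
The analysis ends at Stage I.3; the accused prevails on this issue.
— Issue II —
At Stage II.1 the prosecution must meet a substantially-more-likely showing (weight is at least 78): on (g) the weight is 80, which does reach 78, so (g) meets the standard.
  All elements met. The burden passes to the accused.
At Stage II.2 the accused must meet a scintilla of evidence (weight is at least 10): on (h) the weight is 91 less the opposing 80 gives net 11, which does reach 10, so (h) meets the standard; on (i) the weight is 7, < 10, so (i) does not meet the standard.
  The accused does not carry Stage II.2.
The prosecution prevails on this issue.
— Issue III —
At Stage III.1 the prosecution must meet the preponderance of the evidence (weight is at least 52): on (j) the weight is 92 less the opposing 40 gives net 52, ≥ 52, so (j) meets the standard.
  Stage III.1 is satisfied; the prosecution continues to bear the burden.
At Stage III.2 the prosecution must meet the preponderance of the evidence (weight is at least 52): on (k) the weight is 73 less the opposing 23 gives net 50, which does not reach 52, so (k) does not meet the standard; on (l) the weight is 97 less the opposing 45 gives net 52, ≥ 52, so (l) meets the standard.
  Not every element is met, so the prosecution fails to carry Stage III.2.
The accused prevails on this issue.
Per-issue: Issue I → accused; Issue II → prosecution; Issue III → accused. The prosecution must prevail on a majority of issues; overall, the accused prevails.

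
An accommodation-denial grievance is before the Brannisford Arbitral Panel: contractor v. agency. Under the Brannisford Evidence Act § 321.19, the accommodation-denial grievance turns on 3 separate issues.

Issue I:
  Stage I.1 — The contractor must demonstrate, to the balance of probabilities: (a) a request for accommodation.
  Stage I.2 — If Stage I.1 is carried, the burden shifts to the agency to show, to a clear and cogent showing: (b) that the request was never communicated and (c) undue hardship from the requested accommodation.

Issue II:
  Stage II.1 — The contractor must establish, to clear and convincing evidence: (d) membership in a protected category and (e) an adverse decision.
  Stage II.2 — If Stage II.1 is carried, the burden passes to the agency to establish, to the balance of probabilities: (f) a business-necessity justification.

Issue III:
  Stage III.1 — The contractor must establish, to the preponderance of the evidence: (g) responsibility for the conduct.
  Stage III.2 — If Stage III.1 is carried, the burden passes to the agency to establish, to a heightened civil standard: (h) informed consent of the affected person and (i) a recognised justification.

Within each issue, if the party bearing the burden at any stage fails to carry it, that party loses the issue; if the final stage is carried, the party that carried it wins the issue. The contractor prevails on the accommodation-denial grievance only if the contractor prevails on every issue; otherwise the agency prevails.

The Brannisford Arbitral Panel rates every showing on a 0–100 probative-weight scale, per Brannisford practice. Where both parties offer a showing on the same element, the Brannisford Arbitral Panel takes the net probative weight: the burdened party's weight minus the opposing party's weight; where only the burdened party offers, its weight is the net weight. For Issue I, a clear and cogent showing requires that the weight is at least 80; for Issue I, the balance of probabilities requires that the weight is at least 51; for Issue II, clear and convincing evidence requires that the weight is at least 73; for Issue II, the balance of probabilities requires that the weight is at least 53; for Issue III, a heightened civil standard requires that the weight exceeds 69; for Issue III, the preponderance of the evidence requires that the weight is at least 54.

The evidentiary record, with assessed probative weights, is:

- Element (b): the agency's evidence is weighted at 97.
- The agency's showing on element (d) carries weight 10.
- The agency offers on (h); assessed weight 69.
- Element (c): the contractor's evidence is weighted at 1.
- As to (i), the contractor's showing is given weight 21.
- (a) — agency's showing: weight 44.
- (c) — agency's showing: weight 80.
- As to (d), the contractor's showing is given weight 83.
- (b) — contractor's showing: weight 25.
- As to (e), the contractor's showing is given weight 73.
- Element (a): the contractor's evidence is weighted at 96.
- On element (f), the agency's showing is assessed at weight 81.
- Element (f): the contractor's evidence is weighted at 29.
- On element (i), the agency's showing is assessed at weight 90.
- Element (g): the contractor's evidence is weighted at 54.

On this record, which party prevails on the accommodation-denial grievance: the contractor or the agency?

— Issue I —
Stage I.1 (contractor, the balance of probabilities, weight is at least 51): (a) net 96−44=52 ≥ 51 — meets.
  All elements met. The burden passes to the agency.
Stage I.2 (agency, a clear and cogent showing, weight is at least 80): (b) net 97−25=72 < 80 — fails; (c) net 80−1=79 < 80 — fails.
  Not every element is met, so the agency fails to carry Stage I.2.
The contractor prevails on this issue.
— Issue II —
Stage II.1 — burden on contractor; standard: clear and convincing evidence (weight is at least 73).
    (d): 83 − 10 = 73 ≥ 73 [met]
    (e): 73 ≥ 73 [met]
  Stage II.1 is satisfied; the onus moves to the agency.
Stage II.2 — burden on agency; standard: the balance of probabilities (weight is at least 53).
    (f): 81 − 29 = 52 < 53 [not met]
  The agency does not carry Stage II.2.
The analysis ends at Stage II.2; the contractor prevails on this issue.
— Issue III —
Stage III.1 (contractor, the preponderance of the evidence, weight is at least 54): (g) 54 ≥ 54 — meets.
  The contractor carries Stage III.1; the agency now bears the burden.
Stage III.2 (agency, a heightened civil standard, weight exceeds 69): (h) 69 ≤ 69 — fails; (i) net 90−21=69 ≤ 69 — fails.
  Stage III.2 not carried; the agency fails its burden.
The contractor prevails on this issue.
Per-issue: Issue I → contractor; Issue II → contractor; Issue III → contractor. The contractor must prevail on every issue; overall, the contractor prevails.

contractor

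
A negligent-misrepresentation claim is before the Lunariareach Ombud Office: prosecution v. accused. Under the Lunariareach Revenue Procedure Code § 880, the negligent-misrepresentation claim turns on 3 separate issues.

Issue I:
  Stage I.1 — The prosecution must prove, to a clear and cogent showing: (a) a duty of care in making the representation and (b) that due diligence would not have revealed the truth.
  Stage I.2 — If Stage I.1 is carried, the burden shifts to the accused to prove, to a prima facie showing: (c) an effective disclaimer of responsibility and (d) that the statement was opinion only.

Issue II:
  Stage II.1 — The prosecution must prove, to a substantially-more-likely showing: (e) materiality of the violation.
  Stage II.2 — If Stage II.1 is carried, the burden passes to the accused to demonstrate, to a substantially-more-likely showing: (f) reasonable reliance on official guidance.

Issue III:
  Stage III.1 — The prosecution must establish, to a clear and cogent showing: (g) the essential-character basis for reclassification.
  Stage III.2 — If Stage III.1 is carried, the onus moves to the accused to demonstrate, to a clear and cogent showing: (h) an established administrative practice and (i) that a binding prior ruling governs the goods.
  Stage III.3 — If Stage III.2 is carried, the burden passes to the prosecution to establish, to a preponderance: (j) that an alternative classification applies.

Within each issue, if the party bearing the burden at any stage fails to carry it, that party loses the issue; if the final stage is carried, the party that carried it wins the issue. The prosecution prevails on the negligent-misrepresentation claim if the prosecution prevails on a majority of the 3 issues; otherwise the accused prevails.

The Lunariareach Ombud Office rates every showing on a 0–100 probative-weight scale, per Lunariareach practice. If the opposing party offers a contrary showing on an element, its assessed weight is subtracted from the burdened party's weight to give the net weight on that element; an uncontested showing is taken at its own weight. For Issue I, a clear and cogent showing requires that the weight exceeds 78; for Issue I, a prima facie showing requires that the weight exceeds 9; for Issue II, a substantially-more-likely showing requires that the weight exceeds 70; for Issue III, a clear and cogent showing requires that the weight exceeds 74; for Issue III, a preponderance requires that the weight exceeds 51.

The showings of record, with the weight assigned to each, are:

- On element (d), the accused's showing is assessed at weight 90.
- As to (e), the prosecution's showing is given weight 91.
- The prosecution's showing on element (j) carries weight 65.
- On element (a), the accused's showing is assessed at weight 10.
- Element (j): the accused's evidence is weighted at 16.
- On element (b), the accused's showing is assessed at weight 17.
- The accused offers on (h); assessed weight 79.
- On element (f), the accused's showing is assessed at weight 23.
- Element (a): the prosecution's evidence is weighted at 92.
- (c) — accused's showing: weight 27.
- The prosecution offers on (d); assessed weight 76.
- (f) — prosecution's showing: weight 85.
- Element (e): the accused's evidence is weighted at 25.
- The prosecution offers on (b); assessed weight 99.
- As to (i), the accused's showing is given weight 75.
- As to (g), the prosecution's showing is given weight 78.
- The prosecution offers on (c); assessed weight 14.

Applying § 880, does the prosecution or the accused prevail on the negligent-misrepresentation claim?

accused

— Issue I —
At Stage I.1 the prosecution must meet a clear and cogent showing (weight exceeds 78): on (a) the weight is 92 less the opposing 10 gives net 82, which does exceed 78, so (a) meets the standard; on (b) the weight is 99 less the opposing 17 gives net 82, which does exceed 78, so (b) meets the standard.
  The prosecution carries Stage I.1; the accused now bears the burden.
At Stage I.2 the accused must meet a prima facie showing (weight exceeds 9): on (c) the weight is 27 less the opposing 14 gives net 13, > 9, so (c) meets the standard; on (d) the weight is 90 less the opposing 76 gives net 14, which does exceed 9, so (d) meets the standard.
  All elements met at the final stage.
With every stage satisfied, the accused prevails on this issue.
— Issue II —
At Stage II.1 the prosecution must meet a substantially-more-likely showing (weight exceeds 70): on (e) the weight is 91 less the opposing 25 gives net 66, ≤ 70, so (e) does not meet the standard.
  Not every element is met, so the prosecution fails to carry Stage II.1.
The accused prevails on this issue.
— Issue III —
Stage III.1 — burden on prosecution; standard: a clear and cogent showing (weight exceeds 74).
    (g): 78 > 74 [met]
  Stage III.1 is satisfied; the onus moves to the accused.
Stage III.2 — burden on accused; standard: a clear and cogent showing (weight exceeds 74).
    (h): 79 > 74 [met]
    (i): 75 > 74 [met]
  Stage III.2 is satisfied; the onus moves to the prosecution.
Stage III.3 — burden on prosecution; standard: a preponderance (weight exceeds 51).
    (j): 65 − 16 = 49 ≤ 51 [not met]
  Stage III.3 not carried; the prosecution fails its burden.
So the accused prevails on this issue.
Per-issue: Issue I → accused; Issue II → accused; Issue III → accused. The prosecution must prevail on a majority of issues; overall, the accused prevails.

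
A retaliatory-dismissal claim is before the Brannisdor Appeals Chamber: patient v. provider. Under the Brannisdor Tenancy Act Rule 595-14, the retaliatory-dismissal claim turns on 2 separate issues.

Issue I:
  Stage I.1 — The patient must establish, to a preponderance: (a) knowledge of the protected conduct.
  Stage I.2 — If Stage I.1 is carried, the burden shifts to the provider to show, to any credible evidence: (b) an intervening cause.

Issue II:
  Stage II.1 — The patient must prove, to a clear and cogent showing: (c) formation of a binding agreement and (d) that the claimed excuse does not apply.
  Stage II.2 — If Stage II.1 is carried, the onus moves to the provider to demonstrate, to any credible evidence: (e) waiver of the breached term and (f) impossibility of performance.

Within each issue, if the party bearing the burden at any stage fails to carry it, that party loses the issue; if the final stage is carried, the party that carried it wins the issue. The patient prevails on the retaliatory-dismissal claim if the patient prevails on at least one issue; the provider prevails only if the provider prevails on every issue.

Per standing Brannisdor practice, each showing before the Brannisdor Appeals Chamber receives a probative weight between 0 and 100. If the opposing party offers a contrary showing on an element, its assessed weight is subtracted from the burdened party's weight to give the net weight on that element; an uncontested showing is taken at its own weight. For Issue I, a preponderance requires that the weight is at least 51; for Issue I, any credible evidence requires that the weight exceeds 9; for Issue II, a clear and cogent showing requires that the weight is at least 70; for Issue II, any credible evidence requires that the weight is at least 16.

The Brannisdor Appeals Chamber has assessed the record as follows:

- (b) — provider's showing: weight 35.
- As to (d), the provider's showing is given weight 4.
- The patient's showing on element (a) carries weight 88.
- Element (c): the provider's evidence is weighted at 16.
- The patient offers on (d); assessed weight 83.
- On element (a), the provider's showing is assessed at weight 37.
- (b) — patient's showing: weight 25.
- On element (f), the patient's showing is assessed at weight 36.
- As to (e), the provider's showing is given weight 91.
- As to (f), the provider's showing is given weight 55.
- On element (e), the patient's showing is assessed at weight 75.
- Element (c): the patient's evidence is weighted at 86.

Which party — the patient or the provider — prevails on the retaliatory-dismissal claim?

provider

— Issue I —
Stage I.1 — burden on patient; standard: a preponderance (weight is at least 51).
    (a): 88 − 37 = 51 ≥ 51 [met]
  Stage I.1 carried; the burden shifts to the provider.
Stage I.2 — burden on provider; standard: any credible evidence (weight exceeds 9).
    (b): 35 − 25 = 10 > 9 [met]
  All elements met at the final stage.
With every stage satisfied, the provider prevails on this issue.
— Issue II —
Stage II.1 — burden on patient; standard: a clear and cogent showing (weight is at least 70).
    (c): 86 − 16 = 70 ≥ 70 [met]
    (d): 83 − 4 = 79 ≥ 70 [met]
  All elements met. The burden passes to the provider.
Stage II.2 — burden on provider; standard: any credible evidence (weight is at least 16).
    (e): 91 − 75 = 16 ≥ 16 [met]
    (f): 55 − 36 = 19 ≥ 16 [met]
  All elements met at the final stage.
Every stage carried; the provider prevails on this issue.
Per-issue: Issue I → provider; Issue II → provider. The patient must prevail on at least one issue; overall, the provider prevails.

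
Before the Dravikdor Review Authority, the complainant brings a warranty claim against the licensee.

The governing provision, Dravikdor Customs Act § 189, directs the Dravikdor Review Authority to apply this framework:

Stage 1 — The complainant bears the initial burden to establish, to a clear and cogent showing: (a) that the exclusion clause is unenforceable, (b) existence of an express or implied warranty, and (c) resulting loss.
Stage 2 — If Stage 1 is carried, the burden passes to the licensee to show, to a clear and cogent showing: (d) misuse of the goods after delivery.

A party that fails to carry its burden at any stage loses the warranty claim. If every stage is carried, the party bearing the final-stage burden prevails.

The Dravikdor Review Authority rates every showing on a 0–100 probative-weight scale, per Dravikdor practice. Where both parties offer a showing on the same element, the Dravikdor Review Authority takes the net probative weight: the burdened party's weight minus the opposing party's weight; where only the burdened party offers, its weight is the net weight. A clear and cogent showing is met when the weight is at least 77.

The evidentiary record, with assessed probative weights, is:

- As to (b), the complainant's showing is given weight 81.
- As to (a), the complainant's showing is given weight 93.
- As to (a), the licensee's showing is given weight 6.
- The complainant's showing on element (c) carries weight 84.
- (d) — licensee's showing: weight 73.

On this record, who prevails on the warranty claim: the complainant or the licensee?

Stage 1 (complainant, a clear and cogent showing, weight is at least 77): (a) net 93−6=87 ≥ 77 — meets; (b) 81 ≥ 77 — meets; (c) 84 ≥ 77 — meets.
  Stage 1 is satisfied; the onus moves to the licensee.
Stage 2 (licensee, a clear and cogent showing, weight is at least 77): (d) 73 < 77 — fails.
  Not every element is met, so the licensee fails to carry Stage 2.
The analysis ends at Stage 2; the complainant prevails.

complainant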